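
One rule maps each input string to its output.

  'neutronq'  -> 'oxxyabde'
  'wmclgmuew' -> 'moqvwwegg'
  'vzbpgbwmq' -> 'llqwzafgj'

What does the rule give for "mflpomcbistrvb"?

llmpsvwwyzbcdf

The rule is to sort the characters into alphabetical order, then shift every letter 10 places forward in the alphabet (wrapping around).
"mflpomcbistrvb" → "bbcfilmmoprstv" → "llmpsvwwyzbcdf".
(Check on "neutronq": → "ennoqrtu" → "oxxyabde" ✓)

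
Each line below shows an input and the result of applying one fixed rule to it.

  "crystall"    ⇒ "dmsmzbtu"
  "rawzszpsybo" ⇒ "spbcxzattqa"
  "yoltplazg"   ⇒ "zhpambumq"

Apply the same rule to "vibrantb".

Rule — shift every letter 1 place forward in the alphabet (wrapping around), then take characters alternately from the front and the back (1st, last, 2nd, 2nd-last, ...).
On "vibrantb": the first step gives "wjcsbouc", and the second then gives "wcjucosb".
(Check on "crystall": → "dsztubmm" → "dmsmzbtu" ✓)

wcjucosb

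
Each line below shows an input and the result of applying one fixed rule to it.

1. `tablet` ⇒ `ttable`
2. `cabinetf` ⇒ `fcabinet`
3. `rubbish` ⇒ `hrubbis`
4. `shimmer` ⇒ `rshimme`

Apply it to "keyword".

The transformation: move the last character to the front.
Applying that to "keyword" gives "dkeywor".

dkeywor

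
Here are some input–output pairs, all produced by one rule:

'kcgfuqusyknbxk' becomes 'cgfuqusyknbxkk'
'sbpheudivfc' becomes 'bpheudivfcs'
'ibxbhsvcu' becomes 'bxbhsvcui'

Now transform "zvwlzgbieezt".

In each case the input is transformed by: move the first character to the end.
On "zvwlzgbieezt" that produces "vwlzgbieeztz".

vwlzgbieeztz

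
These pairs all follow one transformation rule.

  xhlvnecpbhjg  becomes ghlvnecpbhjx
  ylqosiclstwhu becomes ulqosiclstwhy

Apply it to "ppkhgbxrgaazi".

ipkhgbxrgaazp

Rule — swap the first and last characters.
So "ppkhgbxrgaazi" becomes "ipkhgbxrgaazp".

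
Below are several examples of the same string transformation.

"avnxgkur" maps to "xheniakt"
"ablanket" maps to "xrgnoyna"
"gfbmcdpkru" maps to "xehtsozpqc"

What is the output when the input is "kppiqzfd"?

msqxccvd

Rule — move the last 3 characters to the front (rotate right by 3), then shift every letter 13 places forward in the alphabet (wrapping around) — i.e. ROT13.
For "kppiqzfd", step one produces "zfdkppiq"; step two turns that into "msqxccvd".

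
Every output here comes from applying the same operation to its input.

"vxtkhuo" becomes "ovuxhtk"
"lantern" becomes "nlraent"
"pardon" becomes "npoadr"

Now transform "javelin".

The rule is to reverse the string, then take characters alternately from the front and the back (1st, last, 2nd, 2nd-last, ...).
Applying both steps to "javelin": "nilevaj", then "njialve".

njialve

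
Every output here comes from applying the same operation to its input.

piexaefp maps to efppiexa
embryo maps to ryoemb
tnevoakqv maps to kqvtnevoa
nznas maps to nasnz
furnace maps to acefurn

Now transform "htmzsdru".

Looking at the pairs, the operation is to move the last 3 characters to the front (rotate right by 3).
Doing the same to "htmzsdru": "druhtmzs".

druhtmzs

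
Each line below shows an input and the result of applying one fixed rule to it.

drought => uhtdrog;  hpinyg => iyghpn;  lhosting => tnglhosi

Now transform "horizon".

Each output is the input with this applied: move the last 3 characters to the front (rotate right by 3), then swap the first and last characters.
"horizon" → "zonhori" → "ionhorz".

ionhorz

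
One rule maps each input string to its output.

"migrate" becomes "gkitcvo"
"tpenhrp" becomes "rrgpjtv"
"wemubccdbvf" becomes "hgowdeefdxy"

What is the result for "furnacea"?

cwtpcegh

The rule is to shift every letter 2 places forward in the alphabet (wrapping around), then swap the first and last characters.
Applying both steps to "furnacea": "hwtpcegc", then "cwtpcegh".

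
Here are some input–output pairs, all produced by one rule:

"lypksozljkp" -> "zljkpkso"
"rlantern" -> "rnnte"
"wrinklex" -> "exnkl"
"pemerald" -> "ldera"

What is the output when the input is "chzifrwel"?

welifr

The rule is to delete the first 3 characters, then move the first 3 characters to the end (rotate left by 3).
Starting from "chzifrwel": after the first operation, "ifrwel"; after the second, "welifr".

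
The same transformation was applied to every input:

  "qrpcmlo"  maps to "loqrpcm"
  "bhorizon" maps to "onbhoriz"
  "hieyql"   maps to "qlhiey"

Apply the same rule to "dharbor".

Looking at the pairs, the operation is to move the last 2 characters to the front (rotate right by 2).
For "dharbor" the result is "ordharb".

ordharb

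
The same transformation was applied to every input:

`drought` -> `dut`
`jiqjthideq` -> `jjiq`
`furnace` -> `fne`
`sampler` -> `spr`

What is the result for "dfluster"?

due

The rule is to keep one character in every 3, starting at position 1 (positions 1st, 4th, 7th, ...).
Applying that to "dfluster" gives "due".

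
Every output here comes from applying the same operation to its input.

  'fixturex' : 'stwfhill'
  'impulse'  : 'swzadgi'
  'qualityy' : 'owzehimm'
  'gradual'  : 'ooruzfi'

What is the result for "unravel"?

oszbfij

In each case the input is transformed by: sort the characters into alphabetical order, then shift every letter 12 places backward in the alphabet (wrapping around).
Working it through for "unravel": intermediate "aelnruv", final "oszbfij".
(Check on "fixturex": → "efirtuxx" → "stwfhill" ✓)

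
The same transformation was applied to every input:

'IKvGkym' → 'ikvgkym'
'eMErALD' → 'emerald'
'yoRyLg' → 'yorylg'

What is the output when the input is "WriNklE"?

wrinkle

In each case the input is transformed by: convert every letter to lowercase.
So "WriNklE" becomes "wrinkle".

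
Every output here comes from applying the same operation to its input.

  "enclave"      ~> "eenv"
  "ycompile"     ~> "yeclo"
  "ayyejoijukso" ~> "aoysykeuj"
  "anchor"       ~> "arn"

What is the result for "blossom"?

bmlo

What's happening: take characters alternately from the front and the back (1st, last, 2nd, 2nd-last, ...), then delete the last 3 characters.
On "blossom": the first step gives "bmlooss", and the second then gives "bmlo".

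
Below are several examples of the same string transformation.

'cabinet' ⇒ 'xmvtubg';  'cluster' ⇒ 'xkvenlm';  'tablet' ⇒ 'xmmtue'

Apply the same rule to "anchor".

Each output is the input with this applied: shift every letter 7 places backward in the alphabet (wrapping around), then move the last 2 characters to the front (rotate right by 2).
On "anchor": the first step gives "tgvahk", and the second then gives "hktgva".

hktgva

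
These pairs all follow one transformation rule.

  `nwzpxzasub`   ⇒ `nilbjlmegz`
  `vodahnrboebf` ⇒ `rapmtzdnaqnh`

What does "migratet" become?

fusdmfqy

Rule — swap the first and last characters, then shift every letter 12 places forward in the alphabet (wrapping around).
For "migratet", step one produces "tigratem"; step two turns that into "fusdmfqy".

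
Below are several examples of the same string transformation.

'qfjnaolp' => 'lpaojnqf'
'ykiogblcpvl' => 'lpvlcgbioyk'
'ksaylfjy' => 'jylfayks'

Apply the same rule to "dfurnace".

In each case the input is transformed by: swap each adjacent pair of characters (1↔2, 3↔4, ...), then reverse the string.
Applying both steps to "dfurnace": "fdruanec", then "cenaurdf".

cenaurdf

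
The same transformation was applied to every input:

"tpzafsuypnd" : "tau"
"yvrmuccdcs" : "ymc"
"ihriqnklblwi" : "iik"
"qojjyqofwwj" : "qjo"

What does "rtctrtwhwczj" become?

The transformation: delete the last 3 characters, then keep one character in every 3, starting at position 1 (positions 1st, 4th, 7th, ...).
Working it through for "rtctrtwhwczj": intermediate "rtctrtwhw", final "rtw".

rtw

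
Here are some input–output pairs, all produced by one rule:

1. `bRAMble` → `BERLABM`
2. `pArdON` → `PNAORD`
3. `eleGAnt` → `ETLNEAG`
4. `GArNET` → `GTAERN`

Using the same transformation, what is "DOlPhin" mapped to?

DNOILHP

Rule — take characters alternately from the front and the back (1st, last, 2nd, 2nd-last, ...), then convert every letter to uppercase.
For "DOlPhin", step one produces "DnOilhP"; step two turns that into "DNOILHP".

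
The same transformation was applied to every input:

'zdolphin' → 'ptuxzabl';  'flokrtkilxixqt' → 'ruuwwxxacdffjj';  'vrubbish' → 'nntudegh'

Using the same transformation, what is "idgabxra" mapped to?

mmnpsudj

Each output is the input with this applied: sort the characters into alphabetical order, then shift every letter 12 places forward in the alphabet (wrapping around).
For "idgabxra", step one produces "aabdgirx"; step two turns that into "mmnpsudj".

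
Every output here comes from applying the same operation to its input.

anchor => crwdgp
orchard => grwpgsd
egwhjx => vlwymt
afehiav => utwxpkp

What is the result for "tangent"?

The transformation: move the first character to the end, then shift every letter 11 places backward in the alphabet (wrapping around).
Starting from "tangent": after the first operation, "angentt"; after the second, "pcvtcii".

pcvtcii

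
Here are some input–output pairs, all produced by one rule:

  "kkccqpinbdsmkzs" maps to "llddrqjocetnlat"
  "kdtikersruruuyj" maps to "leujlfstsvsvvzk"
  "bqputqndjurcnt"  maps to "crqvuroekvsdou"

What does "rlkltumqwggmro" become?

The transformation: shift every letter 1 place forward in the alphabet (wrapping around).
"rlkltumqwggmro" → "smlmuvnrxhhnsp".

smlmuvnrxhhnsp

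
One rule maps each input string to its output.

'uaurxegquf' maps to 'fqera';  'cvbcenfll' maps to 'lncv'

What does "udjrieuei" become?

eerd

Each output is the input with this applied: keep every other character starting from the second (positions 2nd, 4th, 6th, ...), then reverse the string.
For "udjrieuei", step one produces "dree"; step two turns that into "eerd".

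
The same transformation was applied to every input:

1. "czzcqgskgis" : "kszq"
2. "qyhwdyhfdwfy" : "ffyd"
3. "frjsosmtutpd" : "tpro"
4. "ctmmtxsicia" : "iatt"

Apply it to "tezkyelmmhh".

mhey

The rule is to keep one character in every 3, starting at position 2 (positions 2nd, 5th, 8th, ...), then swap the front and back halves of the string.
Applying both steps to "tezkyelmmhh": "eymh", then "mhey".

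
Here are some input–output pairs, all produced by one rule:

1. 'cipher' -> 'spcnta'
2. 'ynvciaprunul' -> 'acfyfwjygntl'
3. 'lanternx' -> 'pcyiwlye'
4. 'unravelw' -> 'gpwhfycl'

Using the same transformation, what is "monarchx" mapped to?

cnsixzyl

The transformation: shift every letter 11 places forward in the alphabet (wrapping around), then swap the front and back halves of the string.
For "monarchx", step one produces "xzylcnsi"; step two turns that into "cnsixzyl".
(Check on "lanternx": → "wlyepcyi" → "pcyiwlye" ✓)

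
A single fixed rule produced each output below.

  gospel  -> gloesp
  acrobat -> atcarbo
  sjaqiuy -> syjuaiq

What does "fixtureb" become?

What's happening: take characters alternately from the front and the back (1st, last, 2nd, 2nd-last, ...).
Applying that to "fixtureb" gives "fbiexrtu".

fbiexrtu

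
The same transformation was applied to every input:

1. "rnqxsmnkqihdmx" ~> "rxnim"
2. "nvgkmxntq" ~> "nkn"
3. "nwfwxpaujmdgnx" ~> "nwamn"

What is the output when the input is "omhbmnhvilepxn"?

obhlx

In each case the input is transformed by: keep one character in every 3, starting at position 1 (positions 1st, 4th, 7th, ...).
Doing the same to "omhbmnhvilepxn": "obhlx".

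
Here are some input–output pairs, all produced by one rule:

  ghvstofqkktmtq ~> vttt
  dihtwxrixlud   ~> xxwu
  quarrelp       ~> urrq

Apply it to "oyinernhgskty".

yyts

The pattern: sort the characters into reverse alphabetical order, then keep only the first 4 characters.
On "oyinernhgskty": the first step gives "yytsronnkihge", and the second then gives "yyts".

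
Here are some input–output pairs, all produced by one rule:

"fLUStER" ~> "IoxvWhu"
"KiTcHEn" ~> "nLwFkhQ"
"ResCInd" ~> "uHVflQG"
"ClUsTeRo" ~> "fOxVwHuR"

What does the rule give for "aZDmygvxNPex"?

DcgPBJYAqsHA

In each case the input is transformed by: shift every letter 3 places forward in the alphabet (wrapping around), then flip the case of every letter.
Starting from "aZDmygvxNPex": after the first operation, "dCGpbjyaQSha"; after the second, "DcgPBJYAqsHA".
(Check on "KiTcHEn": → "NlWfKHq" → "nLwFkhQ" ✓)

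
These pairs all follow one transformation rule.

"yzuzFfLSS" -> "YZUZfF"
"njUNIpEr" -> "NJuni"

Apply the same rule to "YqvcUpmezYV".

yQVCuPME

What's happening: flip the case of every letter, then delete the last 3 characters.
"YqvcUpmezYV" → "yQVCuPME".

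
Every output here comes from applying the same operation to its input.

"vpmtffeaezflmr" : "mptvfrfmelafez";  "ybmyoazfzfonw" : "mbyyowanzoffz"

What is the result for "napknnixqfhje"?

Each output is the input with this applied: move the first 2 characters to the end (rotate left by 2), then take characters alternately from the front and the back (1st, last, 2nd, 2nd-last, ...).
Starting from "napknnixqfhje": after the first operation, "pknnixqfhjena"; after the second, "paknnenjihxfq".

paknnenjihxfq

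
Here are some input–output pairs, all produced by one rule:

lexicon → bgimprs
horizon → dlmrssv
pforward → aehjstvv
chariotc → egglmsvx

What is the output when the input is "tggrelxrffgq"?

The transformation: shift every letter 4 places forward in the alphabet (wrapping around), then sort the characters into alphabetical order.
Working it through for "tggrelxrffgq": intermediate "xkkvipbvjjku", final "bijjkkkpuvvx".

bijjkkkpuvvx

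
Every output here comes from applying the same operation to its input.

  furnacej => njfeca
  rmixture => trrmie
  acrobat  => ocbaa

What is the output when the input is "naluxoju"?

The rule is to sort the characters into reverse alphabetical order, then delete the first 2 characters.
On "naluxoju" that produces "uonlja".

uonlja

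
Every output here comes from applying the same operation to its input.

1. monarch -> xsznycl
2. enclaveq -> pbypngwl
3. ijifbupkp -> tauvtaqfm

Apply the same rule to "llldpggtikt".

What's happening: shift every letter 11 places forward in the alphabet (wrapping around), then take characters alternately from the front and the back (1st, last, 2nd, 2nd-last, ...).
Starting from "llldpggtikt": after the first operation, "wwwoarretve"; after the second, "wewvwtoearr".

wewvwtoearr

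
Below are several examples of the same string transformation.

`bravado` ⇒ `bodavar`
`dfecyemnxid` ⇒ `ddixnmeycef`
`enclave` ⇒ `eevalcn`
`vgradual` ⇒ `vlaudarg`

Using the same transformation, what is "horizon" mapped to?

Each output is the input with this applied: reverse the string, then move the last character to the front.
For "horizon", step one produces "noziroh"; step two turns that into "hnoziro".

hnoziro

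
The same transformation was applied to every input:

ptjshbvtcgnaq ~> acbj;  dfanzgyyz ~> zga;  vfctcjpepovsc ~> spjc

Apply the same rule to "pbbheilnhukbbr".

Each output is the input with this applied: keep one character in every 3, starting at position 3 (positions 3rd, 6th, 9th, ...), then reverse the string.
On "pbbheilnhukbbr": the first step gives "bihb", and the second then gives "bhib".

bhib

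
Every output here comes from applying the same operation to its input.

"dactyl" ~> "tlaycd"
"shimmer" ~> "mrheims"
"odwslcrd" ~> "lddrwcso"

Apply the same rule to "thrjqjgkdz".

The transformation: take characters alternately from the front and the back (1st, last, 2nd, 2nd-last, ...), then swap the first and last characters.
Starting from "thrjqjgkdz": after the first operation, "tzhdrkjgqj"; after the second, "jzhdrkjgqt".

jzhdrkjgqt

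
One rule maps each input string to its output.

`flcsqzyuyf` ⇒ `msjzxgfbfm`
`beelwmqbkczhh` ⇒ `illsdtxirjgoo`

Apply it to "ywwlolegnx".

fddsvslnue

The rule is to shift every letter 7 places forward in the alphabet (wrapping around).
For "ywwlolegnx" the result is "fddsvslnue".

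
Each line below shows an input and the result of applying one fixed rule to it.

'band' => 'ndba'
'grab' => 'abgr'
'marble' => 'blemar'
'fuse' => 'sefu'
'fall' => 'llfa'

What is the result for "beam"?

The rule is to swap the front and back halves of the string.
On "beam" that produces "ambe".

ambe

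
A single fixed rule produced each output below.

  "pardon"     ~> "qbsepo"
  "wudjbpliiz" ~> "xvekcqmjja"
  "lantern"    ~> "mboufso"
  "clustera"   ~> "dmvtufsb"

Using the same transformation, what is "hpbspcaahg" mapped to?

The pattern: shift every letter 1 place forward in the alphabet (wrapping around).
"hpbspcaahg" → "iqctqdbbih".

iqctqdbbih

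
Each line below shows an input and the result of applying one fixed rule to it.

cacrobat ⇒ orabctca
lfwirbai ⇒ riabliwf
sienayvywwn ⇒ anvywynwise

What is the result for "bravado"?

avodrba

In each case the input is transformed by: move the first 3 characters to the end (rotate left by 3), then swap each adjacent pair of characters (1↔2, 3↔4, ...).
Working it through for "bravado": intermediate "vadobra", final "avodrba".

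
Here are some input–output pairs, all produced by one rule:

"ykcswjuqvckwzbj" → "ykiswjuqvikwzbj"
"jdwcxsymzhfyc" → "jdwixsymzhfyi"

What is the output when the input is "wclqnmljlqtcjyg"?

Rule — replace every "c" with "i".
Doing the same to "wclqnmljlqtcjyg": "wilqnmljlqtijyg".

wilqnmljlqtijyg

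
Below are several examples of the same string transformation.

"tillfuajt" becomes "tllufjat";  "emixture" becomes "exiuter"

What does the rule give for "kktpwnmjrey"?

The transformation: swap each adjacent pair of characters (1↔2, 3↔4, ...), then delete the first character.
On "kktpwnmjrey": the first step gives "kkptnwjmery", and the second then gives "kptnwjmery".

kptnwjmery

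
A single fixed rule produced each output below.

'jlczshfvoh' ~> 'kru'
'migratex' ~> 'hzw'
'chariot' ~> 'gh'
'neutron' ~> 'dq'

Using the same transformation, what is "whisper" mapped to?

go

Looking at the pairs, the operation is to keep one character in every 3, starting at position 2 (positions 2nd, 5th, 8th, ...), then shift every letter 1 place backward in the alphabet (wrapping around).
Starting from "whisper": after the first operation, "hp"; after the second, "go".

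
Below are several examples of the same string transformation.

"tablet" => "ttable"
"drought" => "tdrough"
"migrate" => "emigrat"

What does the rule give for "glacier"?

rglacie

In each case the input is transformed by: move the last character to the front.
Applying that to "glacier" gives "rglacie".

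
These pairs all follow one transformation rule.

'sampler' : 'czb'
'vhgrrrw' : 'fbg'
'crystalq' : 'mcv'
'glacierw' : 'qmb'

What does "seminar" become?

csb

The rule is to shift every letter 10 places forward in the alphabet (wrapping around), then keep one character in every 3, starting at position 1 (positions 1st, 4th, 7th, ...).
For "seminar" the result is "csb".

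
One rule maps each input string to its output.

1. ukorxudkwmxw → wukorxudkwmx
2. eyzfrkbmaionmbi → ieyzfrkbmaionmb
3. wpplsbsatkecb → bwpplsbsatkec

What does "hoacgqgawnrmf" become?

fhoacgqgawnrm

Rule — move the last character to the front.
Doing the same to "hoacgqgawnrmf": "fhoacgqgawnrm".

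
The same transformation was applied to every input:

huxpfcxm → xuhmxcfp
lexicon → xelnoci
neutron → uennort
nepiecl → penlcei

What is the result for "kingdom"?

In each case the input is transformed by: move the first 3 characters to the end (rotate left by 3), then reverse the string.
For "kingdom", step one produces "gdomkin"; step two turns that into "nikmodg".

nikmodg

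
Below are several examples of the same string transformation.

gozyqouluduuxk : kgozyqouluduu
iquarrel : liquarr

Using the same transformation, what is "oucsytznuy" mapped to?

Rule — move the last character to the front, then delete the last character.
For "oucsytznuy", step one produces "youcsytznu"; step two turns that into "youcsytzn".

youcsytzn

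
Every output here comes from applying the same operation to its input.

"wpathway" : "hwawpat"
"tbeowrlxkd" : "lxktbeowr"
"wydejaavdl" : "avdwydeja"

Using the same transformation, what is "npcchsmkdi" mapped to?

mkdnpcchs

The pattern: delete the last character, then move the last 3 characters to the front (rotate right by 3).
Applying both steps to "npcchsmkdi": "npcchsmkd", then "mkdnpcchs".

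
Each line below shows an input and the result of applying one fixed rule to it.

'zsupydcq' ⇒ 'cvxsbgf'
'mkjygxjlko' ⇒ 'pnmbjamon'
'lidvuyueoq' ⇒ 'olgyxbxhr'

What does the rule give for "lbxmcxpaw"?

Rule — delete the last character, then shift every letter 3 places forward in the alphabet (wrapping around).
For "lbxmcxpaw", step one produces "lbxmcxpa"; step two turns that into "oeapfasd".

oeapfasd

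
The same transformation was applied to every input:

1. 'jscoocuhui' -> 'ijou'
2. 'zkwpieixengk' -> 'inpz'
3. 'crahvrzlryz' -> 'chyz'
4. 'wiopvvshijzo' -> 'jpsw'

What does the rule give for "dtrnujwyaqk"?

What's happening: keep one character in every 3, starting at position 1 (positions 1st, 4th, 7th, ...), then sort the characters into alphabetical order.
"dtrnujwyaqk" → "dnwq" → "dnqw".

dnqw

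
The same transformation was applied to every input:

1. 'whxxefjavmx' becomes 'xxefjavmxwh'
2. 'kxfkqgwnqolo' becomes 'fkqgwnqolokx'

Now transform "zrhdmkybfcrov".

hdmkybfcrovzr

In each case the input is transformed by: move the first 2 characters to the end (rotate left by 2).
So "zrhdmkybfcrov" becomes "hdmkybfcrovzr".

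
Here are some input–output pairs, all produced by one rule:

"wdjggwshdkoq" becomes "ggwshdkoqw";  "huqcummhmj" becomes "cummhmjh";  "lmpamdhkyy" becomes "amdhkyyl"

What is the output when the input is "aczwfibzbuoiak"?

wfibzbuoiaka

In each case the input is transformed by: move the first 3 characters to the end (rotate left by 3), then delete the last 2 characters.
On "aczwfibzbuoiak" that produces "wfibzbuoiaka".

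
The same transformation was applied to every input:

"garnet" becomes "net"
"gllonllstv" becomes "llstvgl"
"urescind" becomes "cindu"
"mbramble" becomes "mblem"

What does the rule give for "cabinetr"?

netrc

Rule — swap the front and back halves of the string, then delete the last 3 characters.
Working it through for "cabinetr": intermediate "netrcabi", final "netrc".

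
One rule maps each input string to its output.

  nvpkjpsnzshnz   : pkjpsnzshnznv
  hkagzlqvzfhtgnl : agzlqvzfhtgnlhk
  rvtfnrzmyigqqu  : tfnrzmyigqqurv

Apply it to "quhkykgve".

hkykgvequ

The transformation: move the first 2 characters to the end (rotate left by 2).
On "quhkykgve" that produces "hkykgvequ".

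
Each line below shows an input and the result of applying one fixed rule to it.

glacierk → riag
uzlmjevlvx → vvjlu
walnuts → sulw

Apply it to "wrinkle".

ekiw

The transformation: keep every other character starting from the first (positions 1st, 3rd, 5th, ...), then reverse the string.
Starting from "wrinkle": after the first operation, "wike"; after the second, "ekiw".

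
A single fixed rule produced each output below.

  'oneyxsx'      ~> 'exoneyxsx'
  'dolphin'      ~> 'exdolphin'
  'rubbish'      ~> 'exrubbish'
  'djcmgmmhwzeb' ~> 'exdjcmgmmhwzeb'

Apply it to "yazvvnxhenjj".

exyazvvnxhenjj

The rule is to prepend "ex".
Doing the same to "yazvvnxhenjj": "exyazvvnxhenjj".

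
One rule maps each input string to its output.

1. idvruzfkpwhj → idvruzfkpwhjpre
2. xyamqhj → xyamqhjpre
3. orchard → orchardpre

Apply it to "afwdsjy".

What's happening: append "pre".
On "afwdsjy" that produces "afwdsjypre".

afwdsjypre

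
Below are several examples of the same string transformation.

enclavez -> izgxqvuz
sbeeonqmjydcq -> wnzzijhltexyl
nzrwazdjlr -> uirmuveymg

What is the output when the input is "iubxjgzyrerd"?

In each case the input is transformed by: swap each adjacent pair of characters (1↔2, 3↔4, ...), then shift every letter 5 places backward in the alphabet (wrapping around).
Starting from "iubxjgzyrerd": after the first operation, "uixbgjyzerdr"; after the second, "pdswbetuzmym".

pdswbetuzmym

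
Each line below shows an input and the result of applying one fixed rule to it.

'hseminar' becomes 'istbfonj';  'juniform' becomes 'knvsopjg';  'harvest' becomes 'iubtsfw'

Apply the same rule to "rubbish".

The rule is to take characters alternately from the front and the back (1st, last, 2nd, 2nd-last, ...), then shift every letter 1 place forward in the alphabet (wrapping around).
Applying that to "rubbish" gives "sivtcjc".

sivtcjc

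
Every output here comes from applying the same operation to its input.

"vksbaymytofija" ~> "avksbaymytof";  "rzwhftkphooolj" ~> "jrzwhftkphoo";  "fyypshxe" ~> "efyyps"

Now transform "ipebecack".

Looking at the pairs, the operation is to move the last character to the front, then delete the last 2 characters.
Applying both steps to "ipebecack": "kipebecac", then "kipebec".

kipebec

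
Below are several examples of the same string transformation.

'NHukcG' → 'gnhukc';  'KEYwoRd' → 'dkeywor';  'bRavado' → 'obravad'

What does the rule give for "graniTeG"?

The transformation: move the last character to the front, then convert every letter to lowercase.
Starting from "graniTeG": after the first operation, "GgraniTe"; after the second, "ggranite".

ggranite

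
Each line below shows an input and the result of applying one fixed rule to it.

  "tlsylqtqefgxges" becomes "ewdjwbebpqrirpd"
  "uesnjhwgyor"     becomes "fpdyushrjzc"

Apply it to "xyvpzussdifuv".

ijgakfddotqfg

Looking at the pairs, the operation is to shift every letter 11 places forward in the alphabet (wrapping around).
Doing the same to "xyvpzussdifuv": "ijgakfddotqfg".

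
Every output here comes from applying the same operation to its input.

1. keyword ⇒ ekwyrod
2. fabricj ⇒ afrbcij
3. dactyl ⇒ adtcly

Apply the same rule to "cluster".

lcsuetr

Looking at the pairs, the operation is to swap each adjacent pair of characters (1↔2, 3↔4, ...).
Applying that to "cluster" gives "lcsuetr".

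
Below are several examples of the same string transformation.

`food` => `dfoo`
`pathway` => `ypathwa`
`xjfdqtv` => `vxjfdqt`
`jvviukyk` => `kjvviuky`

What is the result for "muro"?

omur

Each output is the input with this applied: move the last character to the front.
Doing the same to "muro": "omur".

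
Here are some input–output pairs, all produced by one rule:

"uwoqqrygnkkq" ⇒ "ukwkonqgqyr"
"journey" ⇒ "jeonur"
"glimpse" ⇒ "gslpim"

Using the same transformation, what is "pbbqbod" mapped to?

pobbbq

Each output is the input with this applied: delete the last character, then take characters alternately from the front and the back (1st, last, 2nd, 2nd-last, ...).
For "pbbqbod", step one produces "pbbqbo"; step two turns that into "pobbbq".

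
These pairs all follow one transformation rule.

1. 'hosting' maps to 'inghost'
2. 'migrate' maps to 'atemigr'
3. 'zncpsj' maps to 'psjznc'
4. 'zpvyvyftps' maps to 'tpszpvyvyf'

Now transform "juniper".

The rule is to move the last 3 characters to the front (rotate right by 3).
Applying that to "juniper" gives "perjuni".

perjuni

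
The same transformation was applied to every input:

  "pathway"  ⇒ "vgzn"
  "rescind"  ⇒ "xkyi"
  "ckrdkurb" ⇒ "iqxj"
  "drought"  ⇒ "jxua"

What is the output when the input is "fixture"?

lodz

The rule is to shift every letter 6 places forward in the alphabet (wrapping around), then keep only the first 4 characters.
Applying both steps to "fixture": "lodzaxk", then "lodz".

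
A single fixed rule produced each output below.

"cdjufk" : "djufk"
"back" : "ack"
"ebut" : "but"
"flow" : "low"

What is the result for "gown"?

own

What's happening: delete the first character.
Applying that to "gown" gives "own".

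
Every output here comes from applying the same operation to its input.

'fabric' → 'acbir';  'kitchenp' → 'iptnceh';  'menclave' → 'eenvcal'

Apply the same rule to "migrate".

The rule is to delete the first character, then take characters alternately from the front and the back (1st, last, 2nd, 2nd-last, ...).
For "migrate", step one produces "igrate"; step two turns that into "iegtra".
(Check on "menclave": → "enclave" → "eenvcal" ✓)

iegtra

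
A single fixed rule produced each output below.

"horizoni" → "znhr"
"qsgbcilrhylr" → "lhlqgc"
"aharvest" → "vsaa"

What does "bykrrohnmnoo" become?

hmobkr

The rule is to swap the front and back halves of the string, then keep every other character starting from the first (positions 1st, 3rd, 5th, ...).
On "bykrrohnmnoo": the first step gives "hnmnoobykrro", and the second then gives "hmobkr".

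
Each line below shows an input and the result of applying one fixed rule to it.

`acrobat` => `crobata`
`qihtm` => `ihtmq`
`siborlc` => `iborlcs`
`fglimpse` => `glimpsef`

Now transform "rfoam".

Rule — move the first character to the end.
Applying that to "rfoam" gives "foamr".

foamr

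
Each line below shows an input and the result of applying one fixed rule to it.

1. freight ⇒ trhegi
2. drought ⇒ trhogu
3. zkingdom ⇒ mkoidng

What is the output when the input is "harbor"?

The pattern: take characters alternately from the front and the back (1st, last, 2nd, 2nd-last, ...), then delete the first character.
Working it through for "harbor": intermediate "hraorb", final "raorb".

raorb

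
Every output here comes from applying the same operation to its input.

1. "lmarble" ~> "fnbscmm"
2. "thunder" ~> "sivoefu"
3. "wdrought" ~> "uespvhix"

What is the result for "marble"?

The rule is to shift every letter 1 place forward in the alphabet (wrapping around), then swap the first and last characters.
On "marble": the first step gives "nbscmf", and the second then gives "fbscmn".

fbscmn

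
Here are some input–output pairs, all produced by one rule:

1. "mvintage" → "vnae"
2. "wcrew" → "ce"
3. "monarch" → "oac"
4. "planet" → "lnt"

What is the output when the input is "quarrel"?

Rule — keep every other character starting from the second (positions 2nd, 4th, 6th, ...).
For "quarrel" the result is "ure".

ure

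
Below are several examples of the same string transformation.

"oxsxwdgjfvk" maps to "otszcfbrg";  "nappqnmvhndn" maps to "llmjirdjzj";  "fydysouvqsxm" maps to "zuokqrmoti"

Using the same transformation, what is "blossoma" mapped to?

kookiw

Looking at the pairs, the operation is to delete the first 2 characters, then shift every letter 4 places backward in the alphabet (wrapping around).
On "blossoma": the first step gives "ossoma", and the second then gives "kookiw".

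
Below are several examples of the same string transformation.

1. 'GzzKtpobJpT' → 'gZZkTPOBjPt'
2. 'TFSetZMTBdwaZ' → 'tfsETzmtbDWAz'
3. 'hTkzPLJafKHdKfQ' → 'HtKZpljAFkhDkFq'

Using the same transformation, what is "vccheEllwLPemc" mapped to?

Rule — flip the case of every letter.
So "vccheEllwLPemc" becomes "VCCHEeLLWlpEMC".

VCCHEeLLWlpEMC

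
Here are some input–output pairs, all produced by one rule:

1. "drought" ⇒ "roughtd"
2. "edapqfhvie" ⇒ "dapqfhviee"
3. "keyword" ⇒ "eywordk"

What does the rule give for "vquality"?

qualityv

The rule is to move the first character to the end.
Applying that to "vquality" gives "qualityv".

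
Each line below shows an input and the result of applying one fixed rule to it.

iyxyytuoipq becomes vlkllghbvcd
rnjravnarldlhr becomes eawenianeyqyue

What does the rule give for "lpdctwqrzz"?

ycqpgjdemm

The pattern: shift every letter 13 places forward in the alphabet (wrapping around) — i.e. ROT13.
So "lpdctwqrzz" becomes "ycqpgjdemm".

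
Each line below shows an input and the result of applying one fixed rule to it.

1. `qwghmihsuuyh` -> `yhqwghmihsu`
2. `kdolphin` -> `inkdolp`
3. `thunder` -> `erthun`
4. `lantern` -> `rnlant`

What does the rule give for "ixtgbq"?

Each output is the input with this applied: move the last 2 characters to the front (rotate right by 2), then delete the last character.
"ixtgbq" → "bqixtg" → "bqixt".
(Check on "qwghmihsuuyh": → "yhqwghmihsuu" → "yhqwghmihsu" ✓)

bqixt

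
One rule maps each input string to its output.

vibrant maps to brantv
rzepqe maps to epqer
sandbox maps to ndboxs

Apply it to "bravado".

Rule — move the first 2 characters to the end (rotate left by 2), then delete the last character.
On "bravado" that produces "avadob".

avadob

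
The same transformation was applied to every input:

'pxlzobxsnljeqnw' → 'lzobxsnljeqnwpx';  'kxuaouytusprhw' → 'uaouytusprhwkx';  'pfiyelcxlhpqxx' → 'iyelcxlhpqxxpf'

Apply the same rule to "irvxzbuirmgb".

vxzbuirmgbir

Each output is the input with this applied: move the first 2 characters to the end (rotate left by 2).
On "irvxzbuirmgb" that produces "vxzbuirmgbir".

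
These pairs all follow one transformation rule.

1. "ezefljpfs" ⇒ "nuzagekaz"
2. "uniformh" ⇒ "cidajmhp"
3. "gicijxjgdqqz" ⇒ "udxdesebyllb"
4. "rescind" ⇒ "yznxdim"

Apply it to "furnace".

zpmivxa

Rule — swap the first and last characters, then shift every letter 5 places backward in the alphabet (wrapping around).
On "furnace": the first step gives "eurnacf", and the second then gives "zpmivxa".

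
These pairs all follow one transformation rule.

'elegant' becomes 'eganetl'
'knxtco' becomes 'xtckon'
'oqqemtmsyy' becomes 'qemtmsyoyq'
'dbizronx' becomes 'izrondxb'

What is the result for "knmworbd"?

The rule is to swap the first and last characters, then move the first 2 characters to the end (rotate left by 2).
Applying both steps to "knmworbd": "dnmworbk", then "mworbkdn".
(Check on "dbizronx": → "xbizrond" → "izrondxb" ✓)

mworbkdn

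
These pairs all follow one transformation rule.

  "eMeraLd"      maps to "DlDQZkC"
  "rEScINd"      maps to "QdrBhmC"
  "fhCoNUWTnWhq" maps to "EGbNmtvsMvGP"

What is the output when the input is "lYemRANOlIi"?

What's happening: shift every letter 1 place backward in the alphabet (wrapping around), then flip the case of every letter.
For "lYemRANOlIi", step one produces "kXdlQZMNkHh"; step two turns that into "KxDLqzmnKhH".

KxDLqzmnKhH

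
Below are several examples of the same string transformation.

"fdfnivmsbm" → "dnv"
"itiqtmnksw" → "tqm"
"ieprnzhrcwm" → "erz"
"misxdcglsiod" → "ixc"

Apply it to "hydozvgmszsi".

yov

The rule is to keep every other character starting from the second (positions 2nd, 4th, 6th, ...), then keep only the first 3 characters.
Starting from "hydozvgmszsi": after the first operation, "yovmzi"; after the second, "yov".
(Check on "fdfnivmsbm": → "dnvsm" → "dnv" ✓)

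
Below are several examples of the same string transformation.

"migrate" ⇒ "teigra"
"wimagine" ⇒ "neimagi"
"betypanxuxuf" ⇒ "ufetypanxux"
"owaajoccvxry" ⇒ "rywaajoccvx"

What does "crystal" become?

In each case the input is transformed by: delete the first character, then move the last 2 characters to the front (rotate right by 2).
"crystal" → "rystal" → "alryst".
(Check on "betypanxuxuf": → "etypanxuxuf" → "ufetypanxux" ✓)

alryst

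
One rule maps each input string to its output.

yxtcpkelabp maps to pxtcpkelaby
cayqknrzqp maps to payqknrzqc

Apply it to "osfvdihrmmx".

xsfvdihrmmo

Rule — swap the first and last characters.
Doing the same to "osfvdihrmmx": "xsfvdihrmmo".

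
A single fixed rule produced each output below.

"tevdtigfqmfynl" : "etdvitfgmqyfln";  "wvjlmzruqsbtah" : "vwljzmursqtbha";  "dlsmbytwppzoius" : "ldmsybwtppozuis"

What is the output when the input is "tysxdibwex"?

ytxsidwbxe

What's happening: swap each adjacent pair of characters (1↔2, 3↔4, ...).
"tysxdibwex" → "ytxsidwbxe".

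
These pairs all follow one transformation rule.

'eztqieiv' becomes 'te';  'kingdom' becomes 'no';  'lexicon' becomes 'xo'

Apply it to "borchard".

Looking at the pairs, the operation is to keep one character in every 3, starting at position 3 (positions 3rd, 6th, 9th, ...).
"borchard" → "ra".

ra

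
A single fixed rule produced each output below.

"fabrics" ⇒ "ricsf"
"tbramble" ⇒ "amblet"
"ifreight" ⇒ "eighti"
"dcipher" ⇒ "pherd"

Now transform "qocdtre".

Each output is the input with this applied: move the first 3 characters to the end (rotate left by 3), then delete the last 2 characters.
On "qocdtre": the first step gives "dtreqoc", and the second then gives "dtreq".
(Check on "fabrics": → "ricsfab" → "ricsf" ✓)

dtreq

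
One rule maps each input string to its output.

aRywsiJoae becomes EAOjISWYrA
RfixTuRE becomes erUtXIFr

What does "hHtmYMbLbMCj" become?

JcmBlBmyMThH

Each output is the input with this applied: reverse the string, then flip the case of every letter.
On "hHtmYMbLbMCj" that produces "JcmBlBmyMThH".
(Check on "RfixTuRE": → "ERuTxifR" → "erUtXIFr" ✓)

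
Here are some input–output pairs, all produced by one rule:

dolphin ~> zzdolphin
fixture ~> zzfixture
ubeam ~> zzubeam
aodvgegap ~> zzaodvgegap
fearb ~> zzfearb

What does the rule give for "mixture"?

zzmixture

The rule is to prepend "zz".
Applying that to "mixture" gives "zzmixture".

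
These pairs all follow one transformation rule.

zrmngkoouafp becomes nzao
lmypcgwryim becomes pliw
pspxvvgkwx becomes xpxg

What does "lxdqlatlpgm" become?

Rule — keep one character in every 3, starting at position 1 (positions 1st, 4th, 7th, ...), then swap each adjacent pair of characters (1↔2, 3↔4, ...).
Starting from "lxdqlatlpgm": after the first operation, "lqtg"; after the second, "qlgt".

qlgt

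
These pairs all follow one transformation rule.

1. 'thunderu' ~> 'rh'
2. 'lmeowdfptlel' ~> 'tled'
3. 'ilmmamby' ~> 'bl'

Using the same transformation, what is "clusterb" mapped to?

rl

Rule — swap the front and back halves of the string, then keep one character in every 3, starting at position 3 (positions 3rd, 6th, 9th, ...).
Starting from "clusterb": after the first operation, "terbclus"; after the second, "rl".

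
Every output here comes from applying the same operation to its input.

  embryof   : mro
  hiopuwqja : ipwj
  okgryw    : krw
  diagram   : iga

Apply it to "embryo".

The rule is to keep every other character starting from the second (positions 2nd, 4th, 6th, ...).
For "embryo" the result is "mro".

mro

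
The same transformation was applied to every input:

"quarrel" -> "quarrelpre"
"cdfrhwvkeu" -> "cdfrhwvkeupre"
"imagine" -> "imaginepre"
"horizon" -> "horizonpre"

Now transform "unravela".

Rule — append "pre".
For "unravela" the result is "unravelapre".

unravelapre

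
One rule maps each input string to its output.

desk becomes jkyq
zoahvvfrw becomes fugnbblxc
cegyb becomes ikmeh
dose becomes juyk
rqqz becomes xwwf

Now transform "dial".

jogr

The pattern: shift every letter 6 places forward in the alphabet (wrapping around).
For "dial" the result is "jogr".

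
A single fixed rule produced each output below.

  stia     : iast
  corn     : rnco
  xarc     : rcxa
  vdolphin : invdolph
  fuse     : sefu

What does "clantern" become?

rnclante

Looking at the pairs, the operation is to move the last 2 characters to the front (rotate right by 2).
Applying that to "clantern" gives "rnclante".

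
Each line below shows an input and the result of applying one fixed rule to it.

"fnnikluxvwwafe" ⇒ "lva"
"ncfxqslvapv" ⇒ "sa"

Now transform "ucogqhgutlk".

ht

What's happening: keep one character in every 3, starting at position 3 (positions 3rd, 6th, 9th, ...), then delete the first character.
Working it through for "ucogqhgutlk": intermediate "oht", final "ht".
(Check on "ncfxqslvapv": → "fsa" → "sa" ✓)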